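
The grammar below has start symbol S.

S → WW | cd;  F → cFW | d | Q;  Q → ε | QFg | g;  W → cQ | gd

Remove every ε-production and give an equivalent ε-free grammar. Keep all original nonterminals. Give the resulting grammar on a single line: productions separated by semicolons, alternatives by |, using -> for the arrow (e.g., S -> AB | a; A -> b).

Nullable set: {F, Q}.
F -> Q: Q nullable, giving Q.
F -> cFW: F nullable, giving cFW | cW.
Drop Q -> ε.
Q -> QFg: Q, F nullable, giving Fg | QFg | Qg | g.
W -> cQ: Q nullable, giving c | cQ.
Unchanged (no nullable symbols): S -> WW; S -> cd; F -> d; Q -> g; W -> gd.

S -> WW | cd; F -> Q | d | cW | cFW; Q -> g | Fg | Qg | QFg; W -> c | cQ | gd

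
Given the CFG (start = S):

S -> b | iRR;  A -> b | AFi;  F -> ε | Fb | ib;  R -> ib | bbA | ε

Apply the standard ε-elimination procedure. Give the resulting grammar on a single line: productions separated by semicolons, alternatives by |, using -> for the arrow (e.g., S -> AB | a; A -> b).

Nullable set: {F, R}.
S -> iRR: R, R nullable, giving i | iR | iRR.
A -> AFi: F nullable, giving AFi | Ai.
Drop F -> ε.
F -> Fb: F nullable, giving Fb | b.
Drop R -> ε.
Unchanged (no nullable symbols): S -> b; A -> b; F -> ib; R -> bbA; R -> ib.

S -> b | i | iR | iRR; A -> b | Ai | AFi; F -> b | Fb | ib; R -> ib | bbA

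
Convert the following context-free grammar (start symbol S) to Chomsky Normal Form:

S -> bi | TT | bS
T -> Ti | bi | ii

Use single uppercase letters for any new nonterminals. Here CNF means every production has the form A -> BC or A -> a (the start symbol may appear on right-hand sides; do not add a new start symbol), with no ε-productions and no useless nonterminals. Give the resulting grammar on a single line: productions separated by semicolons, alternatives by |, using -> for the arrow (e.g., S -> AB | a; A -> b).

S -> AB | AS | TT; A -> b; B -> i; T -> AB | BB | TB

No ε-productions.
No unit productions to eliminate.
TERM: introduce A -> b, B -> i and substitute in every rule of length ≥2.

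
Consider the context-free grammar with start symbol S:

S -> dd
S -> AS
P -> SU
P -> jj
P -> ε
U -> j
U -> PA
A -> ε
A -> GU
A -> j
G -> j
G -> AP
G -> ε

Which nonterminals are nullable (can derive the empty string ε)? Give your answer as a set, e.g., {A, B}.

{A, G, P, U}

Directly nullable (have an ε-rule): {A, G, P}.
U is nullable via U -> PA (every symbol on the right is already known nullable).
Not nullable: S — each has a terminal in every rule's right-hand side or depends on a non-nullable symbol.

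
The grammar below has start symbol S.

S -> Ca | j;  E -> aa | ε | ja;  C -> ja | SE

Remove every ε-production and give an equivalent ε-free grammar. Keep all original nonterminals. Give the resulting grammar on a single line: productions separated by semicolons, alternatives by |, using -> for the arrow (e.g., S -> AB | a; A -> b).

S -> j | Ca; C -> S | SE | ja; E -> aa | ja

Nullable set: {E}.
C -> SE: E nullable, giving S | SE.
Drop E -> ε.
Unchanged (no nullable symbols): S -> Ca; S -> j; C -> ja; E -> aa; E -> ja.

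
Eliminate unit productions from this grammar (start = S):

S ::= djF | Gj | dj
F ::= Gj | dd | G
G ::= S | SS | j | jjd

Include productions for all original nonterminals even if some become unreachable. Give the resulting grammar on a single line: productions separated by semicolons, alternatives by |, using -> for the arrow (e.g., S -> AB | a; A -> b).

Unit productions: F->G, G->S.
Unit pairs (A ⇒* B via units): (F,G), (F,S), (G,S).
S: inherits non-unit rules of {S} → Gj | dj | djF.
F: inherits non-unit rules of {F, G, S} → Gj | SS | dd | dj | djF | j | jjd.
G: inherits non-unit rules of {G, S} → Gj | SS | dj | djF | j | jjd.

S -> Gj | dj | djF; F -> j | Gj | SS | dd | dj | djF | jjd; G -> j | Gj | SS | dj | djF | jjd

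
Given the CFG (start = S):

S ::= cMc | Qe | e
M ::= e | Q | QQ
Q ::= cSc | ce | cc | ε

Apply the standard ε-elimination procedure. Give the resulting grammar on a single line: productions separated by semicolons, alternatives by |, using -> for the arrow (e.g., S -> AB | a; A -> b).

Nullable set: {M, Q}.
S -> Qe: Q nullable, giving Qe | e.
S -> cMc: M nullable, giving cMc | cc.
M -> Q: Q nullable, giving Q.
M -> QQ: Q, Q nullable, giving Q | QQ.
Drop Q -> ε.
Unchanged (no nullable symbols): S -> e; M -> e; Q -> cSc; Q -> cc; Q -> ce.

S -> e | Qe | cc | cMc; M -> Q | e | QQ; Q -> cc | ce | cSc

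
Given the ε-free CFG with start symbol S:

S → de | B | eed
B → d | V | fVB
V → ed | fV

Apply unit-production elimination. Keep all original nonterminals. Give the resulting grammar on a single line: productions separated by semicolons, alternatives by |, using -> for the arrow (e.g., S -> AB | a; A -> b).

Unit productions: B->V, S->B.
Unit pairs (A ⇒* B via units): (B,V), (S,B), (S,V).
S: inherits non-unit rules of {B, S, V} → d | de | ed | eed | fV | fVB.
B: inherits non-unit rules of {B, V} → d | ed | fV | fVB.
V: inherits non-unit rules of {V} → ed | fV.

S -> d | de | ed | fV | eed | fVB; B -> d | ed | fV | fVB; V -> ed | fV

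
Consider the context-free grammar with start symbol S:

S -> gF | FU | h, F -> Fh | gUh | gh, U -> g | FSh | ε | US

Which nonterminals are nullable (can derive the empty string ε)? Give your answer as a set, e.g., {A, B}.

{U}

Directly nullable (have an ε-rule): {U}.
Not nullable: F, S — each has a terminal in every rule's right-hand side or depends on a non-nullable symbol.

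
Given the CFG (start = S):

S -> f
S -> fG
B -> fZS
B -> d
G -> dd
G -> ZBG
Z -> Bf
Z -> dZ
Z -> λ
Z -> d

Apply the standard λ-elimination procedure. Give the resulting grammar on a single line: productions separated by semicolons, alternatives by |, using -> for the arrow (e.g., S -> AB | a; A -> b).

Nullable set: {Z}.
B -> fZS: Z nullable, giving fS | fZS.
G -> ZBG: Z nullable, giving BG | ZBG.
Drop Z -> λ.
Z -> dZ: Z nullable, giving d | dZ.
Unchanged (no nullable symbols): S -> f; S -> fG; B -> d; G -> dd; Z -> Bf; Z -> d.

S -> f | fG; B -> d | fS | fZS; G -> BG | dd | ZBG; Z -> d | Bf | dZ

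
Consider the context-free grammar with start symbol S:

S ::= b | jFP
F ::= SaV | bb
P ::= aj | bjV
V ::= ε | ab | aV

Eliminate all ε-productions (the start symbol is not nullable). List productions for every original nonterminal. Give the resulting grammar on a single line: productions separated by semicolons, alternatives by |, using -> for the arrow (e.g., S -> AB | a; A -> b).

S -> b | jFP; F -> Sa | bb | SaV; P -> aj | bj | bjV; V -> a | aV | ab

Nullable set: {V}.
F -> SaV: V nullable, giving Sa | SaV.
P -> bjV: V nullable, giving bj | bjV.
Drop V -> ε.
V -> aV: V nullable, giving a | aV.
Unchanged (no nullable symbols): S -> b; S -> jFP; F -> bb; P -> aj; V -> ab.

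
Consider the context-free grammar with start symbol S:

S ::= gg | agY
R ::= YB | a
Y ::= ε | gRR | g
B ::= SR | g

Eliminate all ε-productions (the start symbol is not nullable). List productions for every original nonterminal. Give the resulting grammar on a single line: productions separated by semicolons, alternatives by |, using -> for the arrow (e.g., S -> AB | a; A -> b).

Nullable set: {Y}.
S -> agY: Y nullable, giving ag | agY.
R -> YB: Y nullable, giving B | YB.
Drop Y -> ε.
Unchanged (no nullable symbols): S -> gg; B -> SR; B -> g; R -> a; Y -> g; Y -> gRR.

S -> ag | gg | agY; B -> g | SR; R -> B | a | YB; Y -> g | gRR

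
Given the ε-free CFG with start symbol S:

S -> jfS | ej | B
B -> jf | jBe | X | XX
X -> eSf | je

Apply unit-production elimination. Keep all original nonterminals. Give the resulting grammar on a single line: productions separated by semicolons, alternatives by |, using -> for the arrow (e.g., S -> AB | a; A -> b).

Unit productions: B->X, S->B.
Unit pairs (A ⇒* B via units): (B,X), (S,B), (S,X).
S: inherits non-unit rules of {B, S, X} → XX | eSf | ej | jBe | je | jf | jfS.
B: inherits non-unit rules of {B, X} → XX | eSf | jBe | je | jf.
X: inherits non-unit rules of {X} → eSf | je.

S -> XX | ej | je | jf | eSf | jBe | jfS; B -> XX | je | jf | eSf | jBe; X -> je | eSf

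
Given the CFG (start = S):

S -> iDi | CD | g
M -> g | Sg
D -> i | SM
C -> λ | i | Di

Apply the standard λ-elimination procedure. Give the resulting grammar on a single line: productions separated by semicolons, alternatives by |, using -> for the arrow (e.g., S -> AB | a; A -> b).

Nullable set: {C}.
S -> CD: C nullable, giving CD | D.
Drop C -> λ.
Unchanged (no nullable symbols): S -> g; S -> iDi; C -> Di; C -> i; D -> SM; D -> i; M -> Sg; M -> g.

S -> D | g | CD | iDi; C -> i | Di; D -> i | SM; M -> g | Sg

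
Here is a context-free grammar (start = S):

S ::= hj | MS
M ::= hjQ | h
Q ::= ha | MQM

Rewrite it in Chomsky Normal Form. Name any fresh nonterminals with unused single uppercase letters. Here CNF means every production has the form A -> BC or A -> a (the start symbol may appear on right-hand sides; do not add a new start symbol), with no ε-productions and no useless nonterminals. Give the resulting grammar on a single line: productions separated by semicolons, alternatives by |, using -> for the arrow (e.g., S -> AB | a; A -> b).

S -> AB | MS; A -> h; B -> j; C -> a; D -> BQ; E -> QM; M -> h | AD; Q -> AC | ME

No ε-productions.
No unit productions to eliminate.
TERM: introduce C -> a, A -> h, B -> j and substitute in every rule of length ≥2.
BIN: M -> ABQ becomes M -> AD, D -> BQ; Q -> MQM becomes Q -> ME, E -> QM.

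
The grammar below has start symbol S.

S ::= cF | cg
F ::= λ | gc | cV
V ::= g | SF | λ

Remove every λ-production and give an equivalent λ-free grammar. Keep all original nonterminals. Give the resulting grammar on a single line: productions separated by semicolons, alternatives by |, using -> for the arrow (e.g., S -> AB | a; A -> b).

S -> c | cF | cg; F -> c | cV | gc; V -> S | g | SF

Nullable set: {F, V}.
S -> cF: F nullable, giving c | cF.
Drop F -> λ.
F -> cV: V nullable, giving c | cV.
Drop V -> λ.
V -> SF: F nullable, giving S | SF.
Unchanged (no nullable symbols): S -> cg; F -> gc; V -> g.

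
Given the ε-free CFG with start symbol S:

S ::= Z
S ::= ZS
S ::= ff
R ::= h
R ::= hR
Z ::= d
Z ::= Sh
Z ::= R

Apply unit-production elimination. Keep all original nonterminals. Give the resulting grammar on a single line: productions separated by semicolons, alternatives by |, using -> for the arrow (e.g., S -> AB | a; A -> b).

S -> d | h | Sh | ZS | ff | hR; R -> h | hR; Z -> d | h | Sh | hR

Unit productions: S->Z, Z->R.
Unit pairs (A ⇒* B via units): (S,R), (S,Z), (Z,R).
S: inherits non-unit rules of {R, S, Z} → Sh | ZS | d | ff | h | hR.
R: inherits non-unit rules of {R} → h | hR.
Z: inherits non-unit rules of {R, Z} → Sh | d | h | hR.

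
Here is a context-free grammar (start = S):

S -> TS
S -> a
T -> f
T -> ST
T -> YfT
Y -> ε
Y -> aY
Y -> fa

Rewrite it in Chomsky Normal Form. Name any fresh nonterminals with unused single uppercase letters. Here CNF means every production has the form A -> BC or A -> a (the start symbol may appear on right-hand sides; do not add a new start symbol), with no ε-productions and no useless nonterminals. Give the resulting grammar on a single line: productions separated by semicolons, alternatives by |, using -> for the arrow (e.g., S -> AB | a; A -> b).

Nullable: {Y}; after ε-elimination: S -> a | TS; T -> f | ST | fT | YfT; Y -> a | aY | fa.
No unit productions to eliminate.
TERM: introduce B -> a, A -> f and substitute in every rule of length ≥2.
BIN: T -> YAT becomes T -> YC, C -> AT.

S -> a | TS; A -> f; B -> a; C -> AT; T -> f | AT | ST | YC; Y -> a | AB | BY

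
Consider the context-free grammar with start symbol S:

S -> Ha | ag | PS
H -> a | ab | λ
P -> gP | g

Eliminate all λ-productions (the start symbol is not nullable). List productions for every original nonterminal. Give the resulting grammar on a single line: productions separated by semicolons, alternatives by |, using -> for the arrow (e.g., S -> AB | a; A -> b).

S -> a | Ha | PS | ag; H -> a | ab; P -> g | gP

Nullable set: {H}.
S -> Ha: H nullable, giving Ha | a.
Drop H -> λ.
Unchanged (no nullable symbols): S -> PS; S -> ag; H -> a; H -> ab; P -> g; P -> gP.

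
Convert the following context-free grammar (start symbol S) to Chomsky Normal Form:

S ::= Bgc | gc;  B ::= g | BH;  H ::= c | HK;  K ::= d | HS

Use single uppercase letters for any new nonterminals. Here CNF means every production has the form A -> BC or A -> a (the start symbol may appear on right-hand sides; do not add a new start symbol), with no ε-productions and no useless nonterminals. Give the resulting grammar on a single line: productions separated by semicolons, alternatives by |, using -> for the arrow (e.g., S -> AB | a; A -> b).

S -> AC | BD; A -> g; B -> g | BH; C -> c; D -> AC; H -> c | HK; K -> d | HS

No ε-productions.
No unit productions to eliminate.
TERM: introduce C -> c, A -> g and substitute in every rule of length ≥2.
BIN: S -> BAC becomes S -> BD, D -> AC.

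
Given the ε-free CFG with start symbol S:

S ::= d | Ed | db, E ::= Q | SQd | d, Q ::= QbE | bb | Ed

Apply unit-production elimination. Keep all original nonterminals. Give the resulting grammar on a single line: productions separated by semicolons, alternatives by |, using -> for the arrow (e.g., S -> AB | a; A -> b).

Unit productions: E->Q.
Unit pairs (A ⇒* B via units): (E,Q).
S: inherits non-unit rules of {S} → Ed | d | db.
E: inherits non-unit rules of {E, Q} → Ed | QbE | SQd | bb | d.
Q: inherits non-unit rules of {Q} → Ed | QbE | bb.

S -> d | Ed | db; E -> d | Ed | bb | QbE | SQd; Q -> Ed | bb | QbE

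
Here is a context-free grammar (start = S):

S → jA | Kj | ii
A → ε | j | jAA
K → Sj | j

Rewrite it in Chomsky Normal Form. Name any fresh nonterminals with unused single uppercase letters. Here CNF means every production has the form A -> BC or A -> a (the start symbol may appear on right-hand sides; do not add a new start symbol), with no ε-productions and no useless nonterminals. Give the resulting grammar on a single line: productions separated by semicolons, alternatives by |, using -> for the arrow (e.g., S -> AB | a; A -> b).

Nullable: {A}; after ε-elimination: S -> j | Kj | ii | jA; A -> j | jA | jAA; K -> j | Sj.
No unit productions to eliminate.
TERM: introduce C -> i, B -> j and substitute in every rule of length ≥2.
BIN: A -> BAA becomes A -> BD, D -> AA.

S -> j | BA | CC | KB; A -> j | BA | BD; B -> j; C -> i; D -> AA; K -> j | SB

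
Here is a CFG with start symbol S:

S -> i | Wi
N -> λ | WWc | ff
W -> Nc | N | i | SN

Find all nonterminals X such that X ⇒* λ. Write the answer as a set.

{N, W}

Directly nullable (have an ε-rule): {N}.
W is nullable via W -> N (every symbol on the right is already known nullable).
Not nullable: S — each has a terminal in every rule's right-hand side or depends on a non-nullable symbol.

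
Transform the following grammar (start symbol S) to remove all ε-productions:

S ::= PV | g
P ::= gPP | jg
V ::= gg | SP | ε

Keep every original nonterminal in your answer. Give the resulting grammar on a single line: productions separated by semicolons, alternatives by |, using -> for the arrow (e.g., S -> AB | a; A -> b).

Nullable set: {V}.
S -> PV: V nullable, giving P | PV.
Drop V -> ε.
Unchanged (no nullable symbols): S -> g; P -> gPP; P -> jg; V -> SP; V -> gg.

S -> P | g | PV; P -> jg | gPP; V -> SP | gg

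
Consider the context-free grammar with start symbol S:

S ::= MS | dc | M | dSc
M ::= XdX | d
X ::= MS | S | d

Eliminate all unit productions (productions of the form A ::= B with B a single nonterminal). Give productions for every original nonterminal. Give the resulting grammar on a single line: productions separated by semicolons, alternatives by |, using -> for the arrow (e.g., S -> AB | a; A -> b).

S -> d | MS | dc | XdX | dSc; M -> d | XdX; X -> d | MS | dc | XdX | dSc

Unit productions: S->M, X->S.
Unit pairs (A ⇒* B via units): (S,M), (X,M), (X,S).
S: inherits non-unit rules of {M, S} → MS | XdX | d | dSc | dc.
M: inherits non-unit rules of {M} → XdX | d.
X: inherits non-unit rules of {M, S, X} → MS | XdX | d | dSc | dc.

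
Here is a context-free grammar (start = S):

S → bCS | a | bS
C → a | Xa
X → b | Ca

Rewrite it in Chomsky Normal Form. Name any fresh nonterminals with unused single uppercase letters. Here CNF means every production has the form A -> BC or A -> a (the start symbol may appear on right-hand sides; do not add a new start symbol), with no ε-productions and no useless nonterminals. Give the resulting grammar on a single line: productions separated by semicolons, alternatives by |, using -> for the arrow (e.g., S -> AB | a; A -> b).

S -> a | BD | BS; A -> a; B -> b; C -> a | XA; D -> CS; X -> b | CA

No ε-productions.
No unit productions to eliminate.
TERM: introduce A -> a, B -> b and substitute in every rule of length ≥2.
BIN: S -> BCS becomes S -> BD, D -> CS.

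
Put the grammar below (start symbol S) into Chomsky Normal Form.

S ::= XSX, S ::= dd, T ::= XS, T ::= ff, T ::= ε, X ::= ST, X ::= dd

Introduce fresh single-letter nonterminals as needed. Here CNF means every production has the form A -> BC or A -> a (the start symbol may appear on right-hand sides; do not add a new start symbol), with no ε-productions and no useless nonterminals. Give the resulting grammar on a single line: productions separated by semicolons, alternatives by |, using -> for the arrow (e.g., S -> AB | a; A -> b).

S -> AA | XC; A -> d; B -> f; C -> SX; D -> SX; T -> BB | XS; X -> AA | ST | XD

Nullable: {T}; after ε-elimination: S -> dd | XSX; T -> XS | ff; X -> S | ST | dd.
After unit-elimination: S -> dd | XSX; T -> XS | ff; X -> ST | dd | XSX.
TERM: introduce A -> d, B -> f and substitute in every rule of length ≥2.
BIN: S -> XSX becomes S -> XC, C -> SX; X -> XSX becomes X -> XD, D -> SX.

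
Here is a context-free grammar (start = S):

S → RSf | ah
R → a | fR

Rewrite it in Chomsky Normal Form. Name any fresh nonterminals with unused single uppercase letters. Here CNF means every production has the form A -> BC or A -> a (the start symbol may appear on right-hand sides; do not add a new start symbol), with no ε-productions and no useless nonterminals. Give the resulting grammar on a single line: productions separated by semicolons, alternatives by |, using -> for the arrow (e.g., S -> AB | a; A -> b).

S -> BC | RD; A -> f; B -> a; C -> h; D -> SA; R -> a | AR

No ε-productions.
No unit productions to eliminate.
TERM: introduce B -> a, A -> f, C -> h and substitute in every rule of length ≥2.
BIN: S -> RSA becomes S -> RD, D -> SA.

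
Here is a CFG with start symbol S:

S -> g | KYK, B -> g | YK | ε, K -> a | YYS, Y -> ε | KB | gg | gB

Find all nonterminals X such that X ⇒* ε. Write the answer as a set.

Directly nullable (have an ε-rule): {B, Y}.
Not nullable: K, S — each has a terminal in every rule's right-hand side or depends on a non-nullable symbol.

{B, Y}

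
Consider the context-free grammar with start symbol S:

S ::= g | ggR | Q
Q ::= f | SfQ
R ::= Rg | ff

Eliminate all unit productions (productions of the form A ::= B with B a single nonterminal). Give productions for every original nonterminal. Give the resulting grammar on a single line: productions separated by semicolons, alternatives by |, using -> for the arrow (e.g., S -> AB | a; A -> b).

Unit productions: S->Q.
Unit pairs (A ⇒* B via units): (S,Q).
S: inherits non-unit rules of {Q, S} → SfQ | f | g | ggR.
Q: inherits non-unit rules of {Q} → SfQ | f.
R: inherits non-unit rules of {R} → Rg | ff.

S -> f | g | SfQ | ggR; Q -> f | SfQ; R -> Rg | ff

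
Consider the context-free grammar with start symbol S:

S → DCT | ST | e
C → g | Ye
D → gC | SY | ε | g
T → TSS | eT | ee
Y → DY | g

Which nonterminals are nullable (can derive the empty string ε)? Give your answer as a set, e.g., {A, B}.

{D}

Directly nullable (have an ε-rule): {D}.
Not nullable: C, S, T, Y — each has a terminal in every rule's right-hand side or depends on a non-nullable symbol.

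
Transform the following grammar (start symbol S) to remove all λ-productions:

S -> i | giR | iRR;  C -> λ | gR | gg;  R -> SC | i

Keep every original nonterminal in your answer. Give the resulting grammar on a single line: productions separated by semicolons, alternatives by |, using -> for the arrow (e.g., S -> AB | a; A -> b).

Nullable set: {C}.
Drop C -> λ.
R -> SC: C nullable, giving S | SC.
Unchanged (no nullable symbols): S -> giR; S -> i; S -> iRR; C -> gR; C -> gg; R -> i.

S -> i | giR | iRR; C -> gR | gg; R -> S | i | SC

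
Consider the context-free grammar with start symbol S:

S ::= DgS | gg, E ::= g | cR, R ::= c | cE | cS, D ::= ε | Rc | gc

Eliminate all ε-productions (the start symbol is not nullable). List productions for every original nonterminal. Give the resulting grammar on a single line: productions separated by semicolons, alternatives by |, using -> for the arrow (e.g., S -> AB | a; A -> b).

S -> gS | gg | DgS; D -> Rc | gc; E -> g | cR; R -> c | cE | cS

Nullable set: {D}.
S -> DgS: D nullable, giving DgS | gS.
Drop D -> ε.
Unchanged (no nullable symbols): S -> gg; D -> Rc; D -> gc; E -> cR; E -> g; R -> c; R -> cE; R -> cS.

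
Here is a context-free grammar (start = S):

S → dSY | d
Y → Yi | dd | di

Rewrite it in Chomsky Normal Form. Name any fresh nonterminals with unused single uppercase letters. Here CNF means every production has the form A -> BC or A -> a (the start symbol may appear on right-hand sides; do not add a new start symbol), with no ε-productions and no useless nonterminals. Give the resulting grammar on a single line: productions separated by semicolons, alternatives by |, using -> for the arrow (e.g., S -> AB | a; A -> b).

No ε-productions.
No unit productions to eliminate.
TERM: introduce A -> d, B -> i and substitute in every rule of length ≥2.
BIN: S -> ASY becomes S -> AC, C -> SY.

S -> d | AC; A -> d; B -> i; C -> SY; Y -> AA | AB | YB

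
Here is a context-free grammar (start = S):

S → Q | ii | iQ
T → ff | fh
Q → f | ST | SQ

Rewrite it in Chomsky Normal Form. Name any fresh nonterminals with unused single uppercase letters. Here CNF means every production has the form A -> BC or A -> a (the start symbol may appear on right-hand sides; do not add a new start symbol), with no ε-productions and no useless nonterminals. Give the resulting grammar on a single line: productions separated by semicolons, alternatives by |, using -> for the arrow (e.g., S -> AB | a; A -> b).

S -> f | AA | AQ | SQ | ST; A -> i; B -> f; C -> h; Q -> f | SQ | ST; T -> BB | BC

No ε-productions.
After unit-elimination: S -> f | SQ | ST | iQ | ii; Q -> f | SQ | ST; T -> ff | fh.
TERM: introduce B -> f, C -> h, A -> i and substitute in every rule of length ≥2.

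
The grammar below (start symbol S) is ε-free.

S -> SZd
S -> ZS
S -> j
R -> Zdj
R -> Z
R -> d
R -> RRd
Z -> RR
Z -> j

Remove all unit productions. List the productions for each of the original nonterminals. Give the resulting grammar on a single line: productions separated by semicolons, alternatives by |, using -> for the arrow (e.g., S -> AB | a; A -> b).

Unit productions: R->Z.
Unit pairs (A ⇒* B via units): (R,Z).
S: inherits non-unit rules of {S} → SZd | ZS | j.
R: inherits non-unit rules of {R, Z} → RR | RRd | Zdj | d | j.
Z: inherits non-unit rules of {Z} → RR | j.

S -> j | ZS | SZd; R -> d | j | RR | RRd | Zdj; Z -> j | RR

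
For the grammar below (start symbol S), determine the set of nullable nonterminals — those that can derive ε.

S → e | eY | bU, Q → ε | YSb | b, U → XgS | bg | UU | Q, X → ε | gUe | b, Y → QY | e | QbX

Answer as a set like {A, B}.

{Q, U, X}

Directly nullable (have an ε-rule): {Q, X}.
U is nullable via U -> Q (every symbol on the right is already known nullable).
Not nullable: S, Y — each has a terminal in every rule's right-hand side or depends on a non-nullable symbol.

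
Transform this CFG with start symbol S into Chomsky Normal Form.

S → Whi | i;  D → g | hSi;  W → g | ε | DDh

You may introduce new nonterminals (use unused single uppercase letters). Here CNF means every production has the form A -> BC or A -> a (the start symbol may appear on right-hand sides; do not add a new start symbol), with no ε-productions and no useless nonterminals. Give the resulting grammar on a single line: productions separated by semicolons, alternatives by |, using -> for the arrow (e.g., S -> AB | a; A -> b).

Nullable: {W}; after ε-elimination: S -> i | hi | Whi; D -> g | hSi; W -> g | DDh.
No unit productions to eliminate.
TERM: introduce A -> h, B -> i and substitute in every rule of length ≥2.
BIN: D -> ASB becomes D -> AC, C -> SB; S -> WAB becomes S -> WE, E -> AB; W -> DDA becomes W -> DF, F -> DA.

S -> i | AB | WE; A -> h; B -> i; C -> SB; D -> g | AC; E -> AB; F -> DA; W -> g | DF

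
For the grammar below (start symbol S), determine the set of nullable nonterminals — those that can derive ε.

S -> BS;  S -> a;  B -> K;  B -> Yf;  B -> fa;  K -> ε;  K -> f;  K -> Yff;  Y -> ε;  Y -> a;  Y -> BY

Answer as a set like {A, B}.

{B, K, Y}

Directly nullable (have an ε-rule): {K, Y}.
B is nullable via B -> K (every symbol on the right is already known nullable).
Not nullable: S — each has a terminal in every rule's right-hand side or depends on a non-nullable symbol.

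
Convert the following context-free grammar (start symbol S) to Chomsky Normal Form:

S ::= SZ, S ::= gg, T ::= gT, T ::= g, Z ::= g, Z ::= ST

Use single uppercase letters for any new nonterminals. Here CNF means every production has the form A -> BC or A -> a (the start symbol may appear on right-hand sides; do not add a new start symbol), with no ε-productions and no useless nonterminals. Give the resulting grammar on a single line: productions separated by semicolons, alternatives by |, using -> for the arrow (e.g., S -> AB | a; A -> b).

S -> AA | SZ; A -> g; T -> g | AT; Z -> g | ST

No ε-productions.
No unit productions to eliminate.
TERM: introduce A -> g and substitute in every rule of length ≥2.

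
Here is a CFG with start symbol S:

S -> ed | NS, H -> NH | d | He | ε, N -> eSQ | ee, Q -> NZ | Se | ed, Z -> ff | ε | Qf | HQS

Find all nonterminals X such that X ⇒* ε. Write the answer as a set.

Directly nullable (have an ε-rule): {H, Z}.
Not nullable: N, Q, S — each has a terminal in every rule's right-hand side or depends on a non-nullable symbol.

{H, Z}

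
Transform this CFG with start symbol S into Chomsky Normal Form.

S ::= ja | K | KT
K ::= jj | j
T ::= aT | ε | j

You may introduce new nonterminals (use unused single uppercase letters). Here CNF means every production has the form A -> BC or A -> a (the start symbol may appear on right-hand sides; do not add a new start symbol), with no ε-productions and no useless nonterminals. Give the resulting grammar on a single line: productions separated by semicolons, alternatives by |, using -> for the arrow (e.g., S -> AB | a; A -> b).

Nullable: {T}; after ε-elimination: S -> K | KT | ja; K -> j | jj; T -> a | j | aT.
After unit-elimination: S -> j | KT | ja | jj; K -> j | jj; T -> a | j | aT.
TERM: introduce B -> a, A -> j and substitute in every rule of length ≥2.

S -> j | AA | AB | KT; A -> j; B -> a; K -> j | AA; T -> a | j | BT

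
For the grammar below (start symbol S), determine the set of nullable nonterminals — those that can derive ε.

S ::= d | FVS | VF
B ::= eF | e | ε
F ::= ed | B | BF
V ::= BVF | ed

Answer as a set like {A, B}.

Directly nullable (have an ε-rule): {B}.
F is nullable via F -> B (every symbol on the right is already known nullable).
Not nullable: S, V — each has a terminal in every rule's right-hand side or depends on a non-nullable symbol.

{B, F}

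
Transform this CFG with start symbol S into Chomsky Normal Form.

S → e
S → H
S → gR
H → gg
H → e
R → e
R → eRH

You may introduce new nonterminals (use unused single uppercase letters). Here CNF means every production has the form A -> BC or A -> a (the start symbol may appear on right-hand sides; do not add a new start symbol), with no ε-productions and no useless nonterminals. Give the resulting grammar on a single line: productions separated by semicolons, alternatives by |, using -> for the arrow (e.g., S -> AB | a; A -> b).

S -> e | AA | AR; A -> g; B -> e; C -> RH; H -> e | AA; R -> e | BC

No ε-productions.
After unit-elimination: S -> e | gR | gg; H -> e | gg; R -> e | eRH.
TERM: introduce B -> e, A -> g and substitute in every rule of length ≥2.
BIN: R -> BRH becomes R -> BC, C -> RH.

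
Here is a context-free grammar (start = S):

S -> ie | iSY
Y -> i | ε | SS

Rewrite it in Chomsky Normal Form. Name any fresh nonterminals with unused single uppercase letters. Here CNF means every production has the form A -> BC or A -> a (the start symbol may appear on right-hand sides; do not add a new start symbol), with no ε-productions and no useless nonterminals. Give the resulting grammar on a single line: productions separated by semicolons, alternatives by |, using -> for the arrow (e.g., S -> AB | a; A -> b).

Nullable: {Y}; after ε-elimination: S -> iS | ie | iSY; Y -> i | SS.
No unit productions to eliminate.
TERM: introduce B -> e, A -> i and substitute in every rule of length ≥2.
BIN: S -> ASY becomes S -> AC, C -> SY.

S -> AB | AC | AS; A -> i; B -> e; C -> SY; Y -> i | SS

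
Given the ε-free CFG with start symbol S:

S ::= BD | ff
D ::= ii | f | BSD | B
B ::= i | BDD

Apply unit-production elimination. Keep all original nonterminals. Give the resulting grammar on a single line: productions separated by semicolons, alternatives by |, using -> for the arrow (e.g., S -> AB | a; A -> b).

Unit productions: D->B.
Unit pairs (A ⇒* B via units): (D,B).
S: inherits non-unit rules of {S} → BD | ff.
B: inherits non-unit rules of {B} → BDD | i.
D: inherits non-unit rules of {B, D} → BDD | BSD | f | i | ii.

S -> BD | ff; B -> i | BDD; D -> f | i | ii | BDD | BSD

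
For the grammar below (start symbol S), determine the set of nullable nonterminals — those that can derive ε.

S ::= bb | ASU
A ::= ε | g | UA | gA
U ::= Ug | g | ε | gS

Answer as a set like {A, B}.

{A, U}

Directly nullable (have an ε-rule): {A, U}.
Not nullable: S — each has a terminal in every rule's right-hand side or depends on a non-nullable symbol.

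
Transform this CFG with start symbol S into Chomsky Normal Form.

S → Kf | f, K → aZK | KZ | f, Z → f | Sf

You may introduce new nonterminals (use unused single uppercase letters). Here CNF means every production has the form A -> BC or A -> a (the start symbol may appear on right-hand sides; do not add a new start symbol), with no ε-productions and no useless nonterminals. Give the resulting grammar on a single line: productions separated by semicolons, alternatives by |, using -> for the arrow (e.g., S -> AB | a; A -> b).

No ε-productions.
No unit productions to eliminate.
TERM: introduce A -> a, B -> f and substitute in every rule of length ≥2.
BIN: K -> AZK becomes K -> AC, C -> ZK.

S -> f | KB; A -> a; B -> f; C -> ZK; K -> f | AC | KZ; Z -> f | SB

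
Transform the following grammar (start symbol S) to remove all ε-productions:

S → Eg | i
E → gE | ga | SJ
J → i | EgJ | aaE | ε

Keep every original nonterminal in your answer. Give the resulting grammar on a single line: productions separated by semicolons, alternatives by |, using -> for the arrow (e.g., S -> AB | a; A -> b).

Nullable set: {J}.
E -> SJ: J nullable, giving S | SJ.
Drop J -> ε.
J -> EgJ: J nullable, giving Eg | EgJ.
Unchanged (no nullable symbols): S -> Eg; S -> i; E -> gE; E -> ga; J -> aaE; J -> i.

S -> i | Eg; E -> S | SJ | gE | ga; J -> i | Eg | EgJ | aaE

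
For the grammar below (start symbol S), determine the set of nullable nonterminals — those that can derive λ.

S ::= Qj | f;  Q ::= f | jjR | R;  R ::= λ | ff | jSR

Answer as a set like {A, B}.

Directly nullable (have an ε-rule): {R}.
Q is nullable via Q -> R (every symbol on the right is already known nullable).
Not nullable: S — each has a terminal in every rule's right-hand side or depends on a non-nullable symbol.

{Q, R}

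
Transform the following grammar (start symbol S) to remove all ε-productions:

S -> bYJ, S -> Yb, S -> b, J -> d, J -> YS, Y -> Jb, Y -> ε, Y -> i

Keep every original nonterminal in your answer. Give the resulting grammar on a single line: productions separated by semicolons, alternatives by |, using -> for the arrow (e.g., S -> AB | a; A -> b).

S -> b | Yb | bJ | bYJ; J -> S | d | YS; Y -> i | Jb

Nullable set: {Y}.
S -> Yb: Y nullable, giving Yb | b.
S -> bYJ: Y nullable, giving bJ | bYJ.
J -> YS: Y nullable, giving S | YS.
Drop Y -> ε.
Unchanged (no nullable symbols): S -> b; J -> d; Y -> Jb; Y -> i.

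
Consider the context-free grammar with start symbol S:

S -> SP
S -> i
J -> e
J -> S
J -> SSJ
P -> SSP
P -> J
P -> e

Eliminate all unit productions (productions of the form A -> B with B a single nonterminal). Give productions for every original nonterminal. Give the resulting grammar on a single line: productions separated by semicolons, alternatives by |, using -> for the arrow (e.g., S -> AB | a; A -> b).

S -> i | SP; J -> e | i | SP | SSJ; P -> e | i | SP | SSJ | SSP

Unit productions: J->S, P->J.
Unit pairs (A ⇒* B via units): (J,S), (P,J), (P,S).
S: inherits non-unit rules of {S} → SP | i.
J: inherits non-unit rules of {J, S} → SP | SSJ | e | i.
P: inherits non-unit rules of {J, P, S} → SP | SSJ | SSP | e | i.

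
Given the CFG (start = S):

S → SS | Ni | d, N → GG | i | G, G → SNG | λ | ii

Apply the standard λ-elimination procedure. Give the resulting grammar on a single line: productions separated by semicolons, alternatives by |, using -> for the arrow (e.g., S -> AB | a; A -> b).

Nullable set: {G, N}.
S -> Ni: N nullable, giving Ni | i.
Drop G -> λ.
G -> SNG: N, G nullable, giving S | SG | SN | SNG.
N -> G: G nullable, giving G.
N -> GG: G, G nullable, giving G | GG.
Unchanged (no nullable symbols): S -> SS; S -> d; G -> ii; N -> i.

S -> d | i | Ni | SS; G -> S | SG | SN | ii | SNG; N -> G | i | GG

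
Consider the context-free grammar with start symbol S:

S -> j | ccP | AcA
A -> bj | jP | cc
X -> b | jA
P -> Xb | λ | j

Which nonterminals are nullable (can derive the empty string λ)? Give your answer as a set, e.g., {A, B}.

{P}

Directly nullable (have an ε-rule): {P}.
Not nullable: A, S, X — each has a terminal in every rule's right-hand side or depends on a non-nullable symbol.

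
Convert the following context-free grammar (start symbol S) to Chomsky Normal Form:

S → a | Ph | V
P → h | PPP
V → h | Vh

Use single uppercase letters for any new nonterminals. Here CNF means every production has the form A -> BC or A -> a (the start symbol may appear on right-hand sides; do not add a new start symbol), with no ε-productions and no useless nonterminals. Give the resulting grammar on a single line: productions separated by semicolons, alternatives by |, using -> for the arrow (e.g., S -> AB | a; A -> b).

No ε-productions.
After unit-elimination: S -> a | h | Ph | Vh; P -> h | PPP; V -> h | Vh.
TERM: introduce A -> h and substitute in every rule of length ≥2.
BIN: P -> PPP becomes P -> PB, B -> PP.

S -> a | h | PA | VA; A -> h; B -> PP; P -> h | PB; V -> h | VA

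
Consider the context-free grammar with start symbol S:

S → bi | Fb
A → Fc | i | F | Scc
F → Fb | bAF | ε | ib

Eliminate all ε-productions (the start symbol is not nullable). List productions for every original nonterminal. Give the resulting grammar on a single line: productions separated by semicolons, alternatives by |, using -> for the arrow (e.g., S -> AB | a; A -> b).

S -> b | Fb | bi; A -> F | c | i | Fc | Scc; F -> b | Fb | bA | bF | ib | bAF

Nullable set: {A, F}.
S -> Fb: F nullable, giving Fb | b.
A -> F: F nullable, giving F.
A -> Fc: F nullable, giving Fc | c.
Drop F -> ε.
F -> Fb: F nullable, giving Fb | b.
F -> bAF: A, F nullable, giving b | bA | bAF | bF.
Unchanged (no nullable symbols): S -> bi; A -> Scc; A -> i; F -> ib.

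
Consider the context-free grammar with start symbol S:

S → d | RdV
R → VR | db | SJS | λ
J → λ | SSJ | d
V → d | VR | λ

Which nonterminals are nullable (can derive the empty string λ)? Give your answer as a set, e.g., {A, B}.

Directly nullable (have an ε-rule): {J, R, V}.
Not nullable: S — each has a terminal in every rule's right-hand side or depends on a non-nullable symbol.

{J, R, V}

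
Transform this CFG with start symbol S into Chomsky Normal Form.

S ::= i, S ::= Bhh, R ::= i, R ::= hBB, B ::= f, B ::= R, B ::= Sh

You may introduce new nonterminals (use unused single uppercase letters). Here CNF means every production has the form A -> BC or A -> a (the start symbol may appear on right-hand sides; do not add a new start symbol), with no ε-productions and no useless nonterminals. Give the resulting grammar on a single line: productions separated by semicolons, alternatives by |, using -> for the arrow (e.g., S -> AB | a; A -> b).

S -> i | BE; A -> h; B -> f | i | AC | SA; C -> BB; E -> AA

No ε-productions.
After unit-elimination: S -> i | Bhh; B -> f | i | Sh | hBB; R -> i | hBB.
TERM: introduce A -> h and substitute in every rule of length ≥2.
BIN: B -> ABB becomes B -> AC, C -> BB; R -> ABB becomes R -> AD, D -> BB; S -> BAA becomes S -> BE, E -> AA.
Drop unreachable/unproductive: R.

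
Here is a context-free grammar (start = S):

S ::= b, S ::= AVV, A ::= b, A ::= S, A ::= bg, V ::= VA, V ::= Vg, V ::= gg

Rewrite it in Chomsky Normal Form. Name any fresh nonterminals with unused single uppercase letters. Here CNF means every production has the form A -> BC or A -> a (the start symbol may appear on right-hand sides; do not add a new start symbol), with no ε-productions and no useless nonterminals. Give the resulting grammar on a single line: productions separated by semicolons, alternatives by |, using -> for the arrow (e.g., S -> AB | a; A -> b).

No ε-productions.
After unit-elimination: S -> b | AVV; A -> b | bg | AVV; V -> VA | Vg | gg.
TERM: introduce B -> b, C -> g and substitute in every rule of length ≥2.
BIN: A -> AVV becomes A -> AD, D -> VV; S -> AVV becomes S -> AE, E -> VV.

S -> b | AE; A -> b | AD | BC; B -> b; C -> g; D -> VV; E -> VV; V -> CC | VA | VC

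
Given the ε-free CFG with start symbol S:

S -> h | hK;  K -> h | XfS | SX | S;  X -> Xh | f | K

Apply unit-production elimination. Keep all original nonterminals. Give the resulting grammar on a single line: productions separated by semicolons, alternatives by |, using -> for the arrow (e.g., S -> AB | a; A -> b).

S -> h | hK; K -> h | SX | hK | XfS; X -> f | h | SX | Xh | hK | XfS

Unit productions: K->S, X->K.
Unit pairs (A ⇒* B via units): (K,S), (X,K), (X,S).
S: inherits non-unit rules of {S} → h | hK.
K: inherits non-unit rules of {K, S} → SX | XfS | h | hK.
X: inherits non-unit rules of {K, S, X} → SX | XfS | Xh | f | h | hK.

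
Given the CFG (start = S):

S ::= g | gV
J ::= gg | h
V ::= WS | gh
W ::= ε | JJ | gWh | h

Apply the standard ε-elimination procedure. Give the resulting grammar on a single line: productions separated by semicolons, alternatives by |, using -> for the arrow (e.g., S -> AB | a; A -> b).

Nullable set: {W}.
V -> WS: W nullable, giving S | WS.
Drop W -> ε.
W -> gWh: W nullable, giving gWh | gh.
Unchanged (no nullable symbols): S -> g; S -> gV; J -> gg; J -> h; V -> gh; W -> JJ; W -> h.

S -> g | gV; J -> h | gg; V -> S | WS | gh; W -> h | JJ | gh | gWh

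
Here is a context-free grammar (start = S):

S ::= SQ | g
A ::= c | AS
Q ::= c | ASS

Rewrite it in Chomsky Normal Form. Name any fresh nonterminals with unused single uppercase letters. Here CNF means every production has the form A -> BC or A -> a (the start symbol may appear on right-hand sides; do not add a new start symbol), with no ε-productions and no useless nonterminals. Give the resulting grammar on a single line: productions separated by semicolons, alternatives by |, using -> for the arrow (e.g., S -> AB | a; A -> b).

No ε-productions.
No unit productions to eliminate.
BIN: Q -> ASS becomes Q -> AB, B -> SS.

S -> g | SQ; A -> c | AS; B -> SS; Q -> c | AB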